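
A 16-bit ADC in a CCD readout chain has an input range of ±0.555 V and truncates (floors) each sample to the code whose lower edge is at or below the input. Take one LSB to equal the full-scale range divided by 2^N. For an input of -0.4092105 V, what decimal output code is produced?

Range = 0.555 − (-0.555) = 1.11 V. LSB = 1.11 V / 2^16 ≈ 16.94 µV.
V_in − V_min = -0.4092105 − (-0.555) = 0.1457895 V.
Divide by LSB: 0.1457895 × 65536/1.11 = 8607.6222.
Truncating gives code 8607.

8607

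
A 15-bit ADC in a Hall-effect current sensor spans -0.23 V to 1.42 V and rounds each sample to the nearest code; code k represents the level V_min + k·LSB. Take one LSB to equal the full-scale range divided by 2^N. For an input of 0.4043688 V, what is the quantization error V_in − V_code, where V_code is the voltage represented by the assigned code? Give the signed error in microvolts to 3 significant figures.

+9.06 µV

The full-scale span is 1.42 − (-0.23) = 1.65 V. LSB = 1.65 V / 2^15 ≈ 50.35 µV.
Position in LSBs: (0.4043688 − (-0.23)) × 32768/1.65 = 12598.1799; rounding gives k = 12598.
Reconstructed level: -0.23 + 12598 × 1.65/32768 V = 0.40435974121 V.
e = 0.4043688 − (0.40435974121) = +9.06 µV.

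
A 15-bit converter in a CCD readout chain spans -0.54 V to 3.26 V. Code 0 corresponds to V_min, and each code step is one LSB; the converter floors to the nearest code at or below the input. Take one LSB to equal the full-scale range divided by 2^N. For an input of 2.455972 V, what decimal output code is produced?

Range = 3.26 − (-0.54) = 3.8 V. LSB = 3.8 V / 2^15 ≈ 116.0 µV.
code = ⌊(V_in − V_min)/LSB⌋ = ⌊(V_in − V_min) × 2^15 / range⌋
     = ⌊(2.455972 − (-0.54)) × 32768 / 3.8⌋ = ⌊2.995972 × 32768/3.8⌋
     = ⌊25834.740⌋ = 25834.

25834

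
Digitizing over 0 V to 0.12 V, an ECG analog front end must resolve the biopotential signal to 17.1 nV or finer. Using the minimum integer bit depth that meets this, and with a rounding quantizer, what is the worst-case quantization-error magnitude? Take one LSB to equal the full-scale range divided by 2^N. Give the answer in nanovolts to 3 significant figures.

Range is 0.12 V.
0.12 V / 17.1 nV = 7.018e6. Since 2^22 = 4194304 and 2^23 = 8388608, N = 23.
LSB = 0.12 V ÷ 2^23 = 0.12/8388608 V = 14.305 nV.
|e|_max = LSB/2 = 7.15 nV.

7.15 nV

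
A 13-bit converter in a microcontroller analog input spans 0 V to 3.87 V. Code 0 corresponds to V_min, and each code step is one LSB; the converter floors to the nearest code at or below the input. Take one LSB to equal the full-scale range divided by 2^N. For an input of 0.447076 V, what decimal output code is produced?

946

Span = 3.87 V. LSB = 3.87 V / 2^13 ≈ 472.4 µV.
(V_in − V_min) × 2^13/range = (0.447076 − (0)) × 8192/3.87 = 946.369.
Floor → code = 946.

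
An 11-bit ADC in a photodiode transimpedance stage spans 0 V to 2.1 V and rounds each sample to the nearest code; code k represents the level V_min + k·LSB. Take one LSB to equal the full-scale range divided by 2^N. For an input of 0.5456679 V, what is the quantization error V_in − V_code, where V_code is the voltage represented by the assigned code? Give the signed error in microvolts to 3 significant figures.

+160 µV

Full-scale range = 2.1 V. LSB = 2.1 V / 2^11 ≈ 1.025 mV.
(0.5456679 − (0)) / LSB = 0.5456679 × 2048/2.1 = 532.1561. Nearest integer: k = 532.
Reconstructed level: 0 + 532 × 2.1/2048 V = 0.5455078125 V.
V_in − V_code = 0.5456679 − (0.5455078125) = +160 µV.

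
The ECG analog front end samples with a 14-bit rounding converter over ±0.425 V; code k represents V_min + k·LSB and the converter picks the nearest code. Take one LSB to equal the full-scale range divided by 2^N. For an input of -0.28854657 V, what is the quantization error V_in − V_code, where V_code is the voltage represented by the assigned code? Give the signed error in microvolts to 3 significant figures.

+9.34 µV

The full-scale span is 0.425 − (-0.425) = 0.85 V. LSB = 0.85 V / 2^14 ≈ 51.88 µV.
Position in LSBs: (-0.28854657 − (-0.425)) × 16384/0.85 = 2630.1800; rounding gives k = 2630.
Reconstructed level: -0.425 + 2630 × 0.85/16384 V = -0.28855590820 V.
Error = V_in − V_code = -0.28854657 − (-0.28855590820) = +9.34 µV.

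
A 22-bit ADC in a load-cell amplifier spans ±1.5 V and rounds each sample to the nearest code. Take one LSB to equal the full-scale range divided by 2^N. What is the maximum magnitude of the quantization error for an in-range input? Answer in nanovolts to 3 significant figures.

358 nV

Range = 1.5 − (-1.5) = 3 V.
Step size = 3/4194304 V = 0.71526 µV.
Worst-case error for round-to-nearest is half an LSB: 358 nV.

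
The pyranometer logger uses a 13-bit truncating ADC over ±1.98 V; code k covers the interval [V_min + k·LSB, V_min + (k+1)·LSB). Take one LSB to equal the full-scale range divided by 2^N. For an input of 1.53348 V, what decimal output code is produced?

7268

Range = 1.98 − (-1.98) = 3.96 V. LSB = 3.96 V / 2^13 ≈ 483.4 µV.
(V_in − V_min) × 2^13/range = (1.53348 − (-1.98)) × 8192/3.96 = 7268.290.
Floor → code = 7268.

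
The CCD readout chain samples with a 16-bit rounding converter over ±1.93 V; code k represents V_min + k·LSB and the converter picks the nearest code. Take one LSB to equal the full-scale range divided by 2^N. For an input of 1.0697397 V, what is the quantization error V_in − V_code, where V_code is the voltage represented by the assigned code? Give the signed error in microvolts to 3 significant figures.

+17.4 µV

Span: 1.93 V − (-1.93 V) = 3.86 V. LSB = 3.86 V / 2^16 ≈ 58.90 µV.
(V_in − V_min)/LSB = (1.0697397 − (-1.93)) × 65536/3.86 = 50930.2956 → nearest code k = 50930.
Reconstructed level: -1.93 + 50930 × 3.86/65536 V = 1.0697222900 V.
Error = V_in − V_code = 1.0697397 − (1.0697222900) = +17.4 µV.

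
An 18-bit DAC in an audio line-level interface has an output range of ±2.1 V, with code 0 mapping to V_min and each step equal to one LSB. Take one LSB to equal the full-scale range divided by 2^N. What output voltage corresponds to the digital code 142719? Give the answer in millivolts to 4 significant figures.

186.6 mV

The full-scale span is 2.1 − (-2.1) = 4.2 V. LSB = 4.2 V / 2^18.
V_out = V_min + code × LSB = -2.1 V + 142719 × 4.2 V / 262144
      = -2.1 V + 2.28661 V = 0.186605 V.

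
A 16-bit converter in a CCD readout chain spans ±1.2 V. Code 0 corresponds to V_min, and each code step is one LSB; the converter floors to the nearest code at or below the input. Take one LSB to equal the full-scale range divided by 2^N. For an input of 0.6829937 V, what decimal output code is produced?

51418

Range = 1.2 − (-1.2) = 2.4 V. LSB = 2.4 V / 2^16 ≈ 36.62 µV.
(V_in − V_min) × 2^16/range = (0.6829937 − (-1.2)) × 65536/2.4 = 51418.281.
Floor → code = 51418.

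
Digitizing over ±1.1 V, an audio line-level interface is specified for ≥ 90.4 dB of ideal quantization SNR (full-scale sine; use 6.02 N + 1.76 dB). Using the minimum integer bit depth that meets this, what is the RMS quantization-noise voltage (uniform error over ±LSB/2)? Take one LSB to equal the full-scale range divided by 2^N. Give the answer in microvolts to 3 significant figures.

19.4 µV

Full-scale range = 1.1 V − (-1.1 V) = 2.2 V.
Solving 6.02 N ≥ 90.4 − 1.76: N ≥ 14.724. Round up → N = 15.
LSB = 2.2 V / 2^15 = 67.139 µV.
V_rms = LSB/√12 = 19.4 µV.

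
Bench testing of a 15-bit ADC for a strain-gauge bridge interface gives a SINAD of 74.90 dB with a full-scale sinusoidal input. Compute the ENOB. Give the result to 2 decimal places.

12.15 bits

(74.90 − 1.76) / 6.02 = 73.14/6.02 = 12.1495 effective bits.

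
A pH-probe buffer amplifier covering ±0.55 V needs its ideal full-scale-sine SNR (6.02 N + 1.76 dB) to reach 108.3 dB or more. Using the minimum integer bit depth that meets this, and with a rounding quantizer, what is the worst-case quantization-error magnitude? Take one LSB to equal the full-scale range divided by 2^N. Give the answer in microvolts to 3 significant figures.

Span: 0.55 V − (-0.55 V) = 1.1 V.
N ≥ (108.3 − 1.76)/6.02 = 17.698 → N_min = 18.
LSB = 1.1 V / 2^18 = 4.1962 µV.
Half an LSB is 2.10 µV.

2.10 µV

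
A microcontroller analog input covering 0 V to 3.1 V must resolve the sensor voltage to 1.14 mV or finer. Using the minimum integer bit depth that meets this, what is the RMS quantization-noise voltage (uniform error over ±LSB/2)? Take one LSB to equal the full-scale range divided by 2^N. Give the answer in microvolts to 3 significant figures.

Range is 3.1 V.
3.1 V / 1.14 mV = 2719. Since 2^11 = 2048 and 2^12 = 4096, N = 12.
LSB = 3.1 V ÷ 2^12 = 3.1/4096 V = 0.75684 mV.
σ_q = LSB/√12 = 0.75684 mV/3.4641 = 218 µV.

218 µV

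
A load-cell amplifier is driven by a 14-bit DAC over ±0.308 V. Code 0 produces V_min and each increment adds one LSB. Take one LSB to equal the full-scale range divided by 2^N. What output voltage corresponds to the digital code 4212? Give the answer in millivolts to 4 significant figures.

-149.6 mV

The full-scale span is 0.308 − (-0.308) = 0.616 V. LSB = 0.616 V / 2^14.
Output = V_min + (4212/16384) × range = -0.308 + 0.257080 × 0.616 V
      = -0.308 V + 0.158361 V = -0.149639 V.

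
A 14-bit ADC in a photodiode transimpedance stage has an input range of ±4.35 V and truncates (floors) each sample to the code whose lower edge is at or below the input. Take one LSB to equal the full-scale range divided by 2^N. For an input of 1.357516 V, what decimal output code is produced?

The full-scale span is 4.35 − (-4.35) = 8.7 V. LSB = 8.7 V / 2^14 ≈ 0.5310 mV.
V_in − V_min = 1.357516 − (-4.35) = 5.707516 V.
Divide by LSB: 5.707516 × 16384/8.7 = 10748.4991.
Truncating gives code 10748.

10748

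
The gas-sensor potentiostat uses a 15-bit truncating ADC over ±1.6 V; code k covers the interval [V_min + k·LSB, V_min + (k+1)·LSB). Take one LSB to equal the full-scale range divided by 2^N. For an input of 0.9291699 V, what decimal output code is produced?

Range = 1.6 − (-1.6) = 3.2 V. LSB = 3.2 V / 2^15 ≈ 97.66 µV.
(V_in − V_min) × 2^15/range = (0.9291699 − (-1.6)) × 32768/3.2 = 25898.700.
Floor → code = 25898.

25898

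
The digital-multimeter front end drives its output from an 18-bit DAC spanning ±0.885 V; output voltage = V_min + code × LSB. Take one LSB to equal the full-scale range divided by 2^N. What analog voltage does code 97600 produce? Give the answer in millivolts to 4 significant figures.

-226.0 mV

Range = 0.885 − (-0.885) = 1.77 V. LSB = 1.77 V / 2^18.
V_out = -0.885 + 97600 × (1.77/262144) V
      = -0.885 V + 0.658997 V = -0.226003 V.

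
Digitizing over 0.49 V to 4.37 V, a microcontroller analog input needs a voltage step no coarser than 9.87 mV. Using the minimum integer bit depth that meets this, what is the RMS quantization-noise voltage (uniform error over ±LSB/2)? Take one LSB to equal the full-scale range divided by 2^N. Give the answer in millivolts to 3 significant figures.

Full-scale range = 4.37 V − (0.49 V) = 3.88 V.
Need 2^N ≥ 3.88 V / 9.87 mV = 393.1 → N_min = 9.
LSB = 3.88 V / 2^9 = 7.5781 mV.
RMS noise = LSB/√12 = 2.19 mV.

2.19 mV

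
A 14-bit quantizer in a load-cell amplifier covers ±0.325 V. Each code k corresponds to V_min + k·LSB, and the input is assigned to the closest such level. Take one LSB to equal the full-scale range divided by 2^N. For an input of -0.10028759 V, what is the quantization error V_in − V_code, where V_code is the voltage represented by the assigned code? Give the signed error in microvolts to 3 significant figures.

Range = 0.325 − (-0.325) = 0.65 V. LSB = 0.65 V / 2^14 ≈ 39.67 µV.
Position in LSBs: (-0.10028759 − (-0.325)) × 16384/0.65 = 5664.1356; rounding gives k = 5664.
V_code = V_min + k × range/2^14 = -0.325 + 5664 × 0.65/16384 = -0.10029296875 V.
e = -0.10028759 − (-0.10029296875) = +5.38 µV.

+5.38 µV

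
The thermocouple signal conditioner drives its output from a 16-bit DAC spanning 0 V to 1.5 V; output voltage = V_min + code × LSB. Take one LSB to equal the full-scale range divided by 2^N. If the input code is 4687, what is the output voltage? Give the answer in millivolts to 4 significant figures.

107.3 mV

V_FS = 1.5 V. LSB = 1.5 V / 2^16.
V_out = 0 + 4687 × (1.5/65536) V
      = 0 V + 0.107277 V = 0.107277 V.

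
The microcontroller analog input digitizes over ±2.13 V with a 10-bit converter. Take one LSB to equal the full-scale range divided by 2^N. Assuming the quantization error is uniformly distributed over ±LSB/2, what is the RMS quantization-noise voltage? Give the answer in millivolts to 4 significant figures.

The full-scale span is 2.13 − (-2.13) = 4.26 V.
Step size = 4.26/1024 V = 4.16016 mV.
V_rms = LSB/√12 = 4.16016 mV / √12 = 1.201 mV.

1.201 mV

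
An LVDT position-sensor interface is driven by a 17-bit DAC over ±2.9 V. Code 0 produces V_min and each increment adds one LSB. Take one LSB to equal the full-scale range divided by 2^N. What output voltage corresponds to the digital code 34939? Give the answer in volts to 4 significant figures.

Span: 2.9 V − (-2.9 V) = 5.8 V. LSB = 5.8 V / 2^17.
Output = V_min + (34939/131072) × range = -2.9 + 0.266563 × 5.8 V
      = -2.9 + 1.54607 = -1.35393 V.

-1.354 V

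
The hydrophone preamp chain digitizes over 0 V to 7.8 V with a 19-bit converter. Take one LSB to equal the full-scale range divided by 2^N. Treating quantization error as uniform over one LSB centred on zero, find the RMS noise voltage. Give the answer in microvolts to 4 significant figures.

Range is 7.8 V.
One LSB is 7.8 V / 524288 = 14.8773 µV.
V_rms = LSB/√12 = 14.8773 µV / √12 = 4.295 µV.

4.295 µV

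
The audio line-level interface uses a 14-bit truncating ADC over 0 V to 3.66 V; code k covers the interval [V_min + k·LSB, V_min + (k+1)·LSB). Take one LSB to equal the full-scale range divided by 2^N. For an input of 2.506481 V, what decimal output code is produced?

11220

V_FS = 3.66 V. LSB = 3.66 V / 2^14 ≈ 223.4 µV.
code = ⌊(V_in − V_min)/LSB⌋ = ⌊(V_in − V_min) × 2^14 / range⌋
     = ⌊(2.506481 − (0)) × 16384 / 3.66⌋ = ⌊2.506481 × 16384/3.66⌋
     = ⌊11220.269⌋ = 11220.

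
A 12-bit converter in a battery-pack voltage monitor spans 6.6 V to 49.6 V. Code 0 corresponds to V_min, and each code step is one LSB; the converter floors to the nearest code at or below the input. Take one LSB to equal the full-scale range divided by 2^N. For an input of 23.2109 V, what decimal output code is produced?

Range = 49.6 − (6.6) = 43 V. LSB = 43 V / 2^12 ≈ 10.50 mV.
code = ⌊(V_in − V_min)/LSB⌋ = ⌊(V_in − V_min) × 2^12 / range⌋
     = ⌊(23.2109 − (6.6)) × 4096 / 43⌋ = ⌊16.6109 × 4096/43⌋
     = ⌊1582.285⌋ = 1582.

1582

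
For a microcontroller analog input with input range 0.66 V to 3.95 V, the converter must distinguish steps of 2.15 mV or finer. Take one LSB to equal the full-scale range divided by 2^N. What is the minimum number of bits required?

11 bits

Span: 3.95 V − (0.66 V) = 3.29 V.
Required number of levels: 3.29/2.15 mV = 1530.2; smallest N with 2^N ≥ that is 11.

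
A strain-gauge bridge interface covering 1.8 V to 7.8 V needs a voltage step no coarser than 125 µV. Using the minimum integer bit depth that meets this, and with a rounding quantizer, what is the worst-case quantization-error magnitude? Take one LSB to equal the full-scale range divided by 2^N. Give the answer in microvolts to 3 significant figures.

Span: 7.8 V − (1.8 V) = 6 V.
Need 2^N ≥ 6 V / 125 µV = 48000 → N_min = 16.
LSB = 6 V ÷ 2^16 = 6/65536 V = 91.553 µV.
Max error for round-to-nearest is LSB/2 = 45.8 µV.

45.8 µV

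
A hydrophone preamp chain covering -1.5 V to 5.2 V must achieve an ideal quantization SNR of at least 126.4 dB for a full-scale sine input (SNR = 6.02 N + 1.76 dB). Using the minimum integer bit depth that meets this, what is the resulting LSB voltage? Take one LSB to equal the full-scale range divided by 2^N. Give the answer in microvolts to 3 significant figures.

Span: 5.2 V − (-1.5 V) = 6.7 V.
N ≥ (126.4 − 1.76)/6.02 = 20.704 → N_min = 21.
Step size = 6.7/2097152 V = 3.19 µV.

3.19 µV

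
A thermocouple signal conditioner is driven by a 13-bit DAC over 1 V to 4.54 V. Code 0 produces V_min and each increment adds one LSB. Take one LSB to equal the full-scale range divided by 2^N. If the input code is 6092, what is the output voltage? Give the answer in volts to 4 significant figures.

Full-scale range = 4.54 V − (1 V) = 3.54 V. LSB = 3.54 V / 2^13.
Output = V_min + (6092/8192) × range = 1 + 0.743652 × 3.54 V
      = 1 + 2.63253 = 3.63253 V.

3.633 V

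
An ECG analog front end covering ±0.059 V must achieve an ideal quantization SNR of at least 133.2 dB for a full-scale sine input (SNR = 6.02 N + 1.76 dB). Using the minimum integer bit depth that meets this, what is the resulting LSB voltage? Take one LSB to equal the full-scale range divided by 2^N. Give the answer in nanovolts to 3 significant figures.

28.1 nV

The full-scale span is 0.059 − (-0.059) = 0.118 V.
6.02 N + 1.76 ≥ 133.2 gives N ≥ 21.834, so the minimum integer is 22.
Step size = 0.118/4194304 V = 28.1 nV.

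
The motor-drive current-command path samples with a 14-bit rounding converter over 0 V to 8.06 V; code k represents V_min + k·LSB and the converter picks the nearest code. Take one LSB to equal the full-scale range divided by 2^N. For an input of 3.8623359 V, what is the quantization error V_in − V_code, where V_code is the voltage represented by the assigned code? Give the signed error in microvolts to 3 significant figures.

+88.6 µV

Full-scale range = 8.06 V. LSB = 8.06 V / 2^14 ≈ 491.9 µV.
(3.8623359 − (0)) / LSB = 3.8623359 × 16384/8.06 = 7851.1801. Nearest integer: k = 7851.
V_code = 0 + (7851/16384) × 8.06 = 3.8622473145 V.
e = 3.8623359 − (3.8622473145) = +88.6 µV.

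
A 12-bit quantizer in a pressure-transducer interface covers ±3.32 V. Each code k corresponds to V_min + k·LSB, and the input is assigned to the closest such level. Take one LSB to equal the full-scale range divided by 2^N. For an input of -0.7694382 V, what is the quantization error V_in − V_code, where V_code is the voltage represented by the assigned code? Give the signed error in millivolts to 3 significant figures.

+0.581 mV

Range = 3.32 − (-3.32) = 6.64 V. LSB = 6.64 V / 2^12 ≈ 1.621 mV.
(-0.7694382 − (-3.32)) / LSB = 2.5505618 × 4096/6.64 = 1573.3586. Nearest integer: k = 1573.
V_code = V_min + k × range/2^12 = -3.32 + 1573 × 6.64/4096 = -0.7700195313 V.
Error = V_in − V_code = -0.7694382 − (-0.7700195313) = +0.581 mV.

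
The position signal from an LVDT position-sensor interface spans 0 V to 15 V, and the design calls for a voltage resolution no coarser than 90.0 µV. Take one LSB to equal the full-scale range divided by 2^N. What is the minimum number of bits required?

V_FS = 15 V.
Required number of levels: 15/90.0 µV = 166670; smallest N with 2^N ≥ that is 18.

18 bits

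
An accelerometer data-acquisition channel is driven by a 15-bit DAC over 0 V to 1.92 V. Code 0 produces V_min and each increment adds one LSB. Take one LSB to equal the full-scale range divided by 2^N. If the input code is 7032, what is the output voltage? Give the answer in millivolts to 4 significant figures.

412.0 mV

Range is 1.92 V. LSB = 1.92 V / 2^15.
V_out = V_min + code × LSB = 0 V + 7032 × 1.92 V / 32768
      = 0 V + 0.412031 V = 0.412031 V.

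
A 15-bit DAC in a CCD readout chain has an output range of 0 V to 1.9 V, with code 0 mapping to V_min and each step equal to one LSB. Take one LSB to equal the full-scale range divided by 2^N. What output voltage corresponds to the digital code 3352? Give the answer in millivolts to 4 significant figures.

V_FS = 1.9 V. LSB = 1.9 V / 2^15.
V_out = 0 + 3352 × (1.9/32768) V
      = 0 + 0.194360 = 0.194360 V.

194.4 mV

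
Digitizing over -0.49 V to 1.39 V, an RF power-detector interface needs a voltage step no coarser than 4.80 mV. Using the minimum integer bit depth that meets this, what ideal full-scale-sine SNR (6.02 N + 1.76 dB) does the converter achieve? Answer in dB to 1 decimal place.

Full-scale range = 1.39 V − (-0.49 V) = 1.88 V.
Need 2^N ≥ 1.88 V / 4.80 mV = 391.7 → N_min = 9.
Ideal SNR at N = 9: 6.02·9 + 1.76 = 55.9 dB.

55.9 dB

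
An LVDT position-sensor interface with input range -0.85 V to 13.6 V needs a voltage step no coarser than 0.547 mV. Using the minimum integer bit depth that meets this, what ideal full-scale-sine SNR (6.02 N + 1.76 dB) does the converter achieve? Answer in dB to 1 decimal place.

Span: 13.6 V − (-0.85 V) = 14.45 V.
Need 2^N ≥ 14.45 V / 0.547 mV = 26420 → N_min = 15.
6.02(15) + 1.76 = 92.06 dB.

92.1 dB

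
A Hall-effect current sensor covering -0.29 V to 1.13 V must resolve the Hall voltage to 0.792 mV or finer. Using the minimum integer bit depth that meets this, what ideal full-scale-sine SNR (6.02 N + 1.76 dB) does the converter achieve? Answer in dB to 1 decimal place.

Range = 1.13 − (-0.29) = 1.42 V.
Levels needed ≥ 1.42/0.792 mV = 1793. 2^11 = 2048 suffices, so N_min = 11.
6.02(11) + 1.76 = 67.98 dB.

68.0 dB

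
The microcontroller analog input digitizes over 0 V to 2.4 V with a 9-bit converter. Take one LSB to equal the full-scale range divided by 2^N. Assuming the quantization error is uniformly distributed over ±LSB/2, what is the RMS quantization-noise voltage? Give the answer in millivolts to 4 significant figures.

1.353 mV

Range is 2.4 V.
LSB = 2.4 V ÷ 2^9 = 2.4/512 V = 4.68750 mV.
V_rms = LSB/√12 = 4.68750 mV / √12 = 1.353 mV.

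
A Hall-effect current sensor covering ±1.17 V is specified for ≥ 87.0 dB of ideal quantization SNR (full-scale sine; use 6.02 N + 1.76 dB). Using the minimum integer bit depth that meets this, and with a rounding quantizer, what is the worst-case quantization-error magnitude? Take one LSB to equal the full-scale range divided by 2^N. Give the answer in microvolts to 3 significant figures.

35.7 µV

Span: 1.17 V − (-1.17 V) = 2.34 V.
Required N = ⌈(87.0 − 1.76)/6.02⌉ = ⌈14.159⌉ = 15.
LSB = 2.34 V ÷ 2^15 = 2.34/32768 V = 71.411 µV.
Half an LSB is 35.7 µV.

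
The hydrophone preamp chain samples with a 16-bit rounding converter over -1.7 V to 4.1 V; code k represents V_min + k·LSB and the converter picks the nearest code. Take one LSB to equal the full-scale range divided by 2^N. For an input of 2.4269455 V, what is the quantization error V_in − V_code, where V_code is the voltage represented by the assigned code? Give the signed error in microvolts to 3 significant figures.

The full-scale span is 4.1 − (-1.7) = 5.8 V. LSB = 5.8 V / 2^16 ≈ 88.50 µV.
Position in LSBs: (2.4269455 − (-1.7)) × 65536/5.8 = 46631.6380; rounding gives k = 46632.
V_code = V_min + k × range/2^16 = -1.7 + 46632 × 5.8/65536 = 2.4269775391 V.
e = 2.4269455 − (2.4269775391) = −32.0 µV.

−32.0 µV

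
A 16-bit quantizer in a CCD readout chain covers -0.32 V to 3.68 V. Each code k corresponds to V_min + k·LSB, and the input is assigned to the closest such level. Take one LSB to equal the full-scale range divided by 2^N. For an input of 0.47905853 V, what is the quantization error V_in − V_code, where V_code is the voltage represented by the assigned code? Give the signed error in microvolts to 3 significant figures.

Full-scale range = 3.68 V − (-0.32 V) = 4 V. LSB = 4 V / 2^16 ≈ 61.04 µV.
Position in LSBs: (0.47905853 − (-0.32)) × 65536/4 = 13091.7750; rounding gives k = 13092.
V_code = V_min + k × range/2^16 = -0.32 + 13092 × 4/65536 = 0.47907226563 V.
V_in − V_code = 0.47905853 − (0.47907226563) = −13.7 µV.

−13.7 µV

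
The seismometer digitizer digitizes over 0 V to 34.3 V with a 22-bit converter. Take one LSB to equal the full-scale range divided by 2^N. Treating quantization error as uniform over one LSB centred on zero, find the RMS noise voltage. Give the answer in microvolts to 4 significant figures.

V_FS = 34.3 V.
LSB = 34.3 V ÷ 2^22 = 34.3/4194304 V = 8.17776 µV.
For a uniform distribution on [−LSB/2, +LSB/2], V_rms = LSB/√12 = 8.17776 µV/3.4641 = 2.361 µV.

2.361 µV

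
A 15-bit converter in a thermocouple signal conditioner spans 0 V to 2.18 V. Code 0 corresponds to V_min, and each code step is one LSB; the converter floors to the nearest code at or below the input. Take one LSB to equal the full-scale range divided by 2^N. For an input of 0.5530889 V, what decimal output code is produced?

Full-scale range = 2.18 V. LSB = 2.18 V / 2^15 ≈ 66.53 µV.
V_in − V_min = 0.5530889 − (0) = 0.5530889 V.
Divide by LSB: 0.5530889 × 32768/2.18 = 8313.5858.
Truncating gives code 8313.

8313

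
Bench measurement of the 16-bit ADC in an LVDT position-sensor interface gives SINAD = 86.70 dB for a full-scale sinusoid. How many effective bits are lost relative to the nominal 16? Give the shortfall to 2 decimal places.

1.89 bits

Effective bits = (86.70 − 1.76)/6.02 = 14.1096.
Shortfall = 16 − 14.1096 = 1.8904 bits.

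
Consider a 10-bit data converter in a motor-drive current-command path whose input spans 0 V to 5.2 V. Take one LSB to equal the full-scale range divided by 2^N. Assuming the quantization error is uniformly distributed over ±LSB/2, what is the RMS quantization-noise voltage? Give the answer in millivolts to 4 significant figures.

Full-scale range = 5.2 V.
One LSB is 5.2 V / 1024 = 5.07813 mV.
RMS of a uniform error over width LSB is LSB/√12 = 1.466 mV.

1.466 mV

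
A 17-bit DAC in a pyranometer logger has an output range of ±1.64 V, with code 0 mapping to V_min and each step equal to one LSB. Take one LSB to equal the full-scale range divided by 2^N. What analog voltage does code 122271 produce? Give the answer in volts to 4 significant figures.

Range = 1.64 − (-1.64) = 3.28 V. LSB = 3.28 V / 2^17.
V_out = -1.64 + 122271 × (3.28/131072) V
      = -1.64 V + 3.05976 V = 1.41976 V.

1.420 V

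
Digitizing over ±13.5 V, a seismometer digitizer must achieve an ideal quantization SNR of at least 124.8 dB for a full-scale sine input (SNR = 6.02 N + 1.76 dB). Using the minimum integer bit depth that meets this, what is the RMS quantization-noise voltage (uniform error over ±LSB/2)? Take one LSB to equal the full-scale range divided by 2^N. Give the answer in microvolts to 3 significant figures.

3.72 µV

Span: 13.5 V − (-13.5 V) = 27 V.
6.02 N + 1.76 ≥ 124.8 gives N ≥ 20.439, so the minimum integer is 21.
Step size = 27/2097152 V = 12.875 µV.
RMS noise = LSB/√12 = 3.72 µV.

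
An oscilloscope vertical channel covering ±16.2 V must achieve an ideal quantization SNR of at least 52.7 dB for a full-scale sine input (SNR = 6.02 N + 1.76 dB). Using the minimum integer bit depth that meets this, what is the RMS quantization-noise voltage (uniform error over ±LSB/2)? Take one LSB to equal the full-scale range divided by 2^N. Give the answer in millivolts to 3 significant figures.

Span: 16.2 V − (-16.2 V) = 32.4 V.
Required N = ⌈(52.7 − 1.76)/6.02⌉ = ⌈8.462⌉ = 9.
LSB = 32.4 V / 2^9 = 63.281 mV.
V_rms = LSB/√12 = 18.3 mV.

18.3 mV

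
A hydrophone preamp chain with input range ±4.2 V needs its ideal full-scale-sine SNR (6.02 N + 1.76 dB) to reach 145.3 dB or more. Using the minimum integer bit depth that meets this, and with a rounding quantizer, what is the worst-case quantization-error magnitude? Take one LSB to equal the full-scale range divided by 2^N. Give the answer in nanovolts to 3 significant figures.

Span: 4.2 V − (-4.2 V) = 8.4 V.
6.02 N + 1.76 ≥ 145.3 gives N ≥ 23.844, so the minimum integer is 24.
LSB = 8.4 V ÷ 2^24 = 8.4/16777216 V = 0.50068 µV.
Max error for round-to-nearest is LSB/2 = 250 nV.

250 nV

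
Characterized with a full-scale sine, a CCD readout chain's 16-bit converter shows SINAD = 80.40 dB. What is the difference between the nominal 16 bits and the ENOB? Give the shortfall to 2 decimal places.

Effective bits = (80.40 − 1.76)/6.02 = 13.0631.
16 − 13.0631 = 2.94 bits below nominal.

2.94 bits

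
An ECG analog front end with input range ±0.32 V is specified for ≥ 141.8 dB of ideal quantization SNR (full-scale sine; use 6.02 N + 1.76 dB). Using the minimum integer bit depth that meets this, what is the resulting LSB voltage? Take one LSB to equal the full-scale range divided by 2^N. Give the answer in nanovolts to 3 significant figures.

38.1 nV

The full-scale span is 0.32 − (-0.32) = 0.64 V.
Solving 6.02 N ≥ 141.8 − 1.76: N ≥ 23.262. Round up → N = 24.
One LSB is 0.64 V / 16777216 = 38.1 nV.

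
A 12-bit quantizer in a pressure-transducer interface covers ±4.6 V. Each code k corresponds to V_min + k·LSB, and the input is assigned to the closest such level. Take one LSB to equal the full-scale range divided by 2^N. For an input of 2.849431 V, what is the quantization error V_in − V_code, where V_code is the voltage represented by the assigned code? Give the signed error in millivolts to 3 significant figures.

The full-scale span is 4.6 − (-4.6) = 9.2 V. LSB = 9.2 V / 2^12 ≈ 2.246 mV.
(2.849431 − (-4.6)) / LSB = 7.449431 × 4096/9.2 = 3316.6162. Nearest integer: k = 3317.
V_code = -4.6 + (3317/4096) × 9.2 = 2.850292969 V.
Error = V_in − V_code = 2.849431 − (2.850292969) = −0.862 mV.

−0.862 mV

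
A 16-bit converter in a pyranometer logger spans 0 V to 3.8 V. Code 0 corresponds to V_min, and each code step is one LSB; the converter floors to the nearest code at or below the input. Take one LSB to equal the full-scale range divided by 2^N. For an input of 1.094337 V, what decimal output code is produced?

V_FS = 3.8 V. LSB = 3.8 V / 2^16 ≈ 57.98 µV.
V_in − V_min = 1.094337 − (0) = 1.094337 V.
Divide by LSB: 1.094337 × 65536/3.8 = 18873.2815.
Truncating gives code 18873.

18873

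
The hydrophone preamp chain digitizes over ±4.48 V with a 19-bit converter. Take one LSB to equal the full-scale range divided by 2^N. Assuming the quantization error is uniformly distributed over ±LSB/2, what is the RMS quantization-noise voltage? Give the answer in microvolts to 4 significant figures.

4.933 µV

Span: 4.48 V − (-4.48 V) = 8.96 V.
LSB = 8.96 V / 2^19 = 17.0898 µV.
V_rms = LSB/√12 = 17.0898 µV / √12 = 4.933 µV.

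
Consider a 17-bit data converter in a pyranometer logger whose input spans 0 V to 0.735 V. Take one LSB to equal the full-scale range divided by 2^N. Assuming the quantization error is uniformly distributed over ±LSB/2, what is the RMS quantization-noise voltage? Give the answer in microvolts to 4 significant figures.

Span = 0.735 V.
Step size = 0.735/131072 V = 5.60760 µV.
σ_q = LSB/√12 = 5.60760 µV/3.4641 = 1.619 µV.

1.619 µV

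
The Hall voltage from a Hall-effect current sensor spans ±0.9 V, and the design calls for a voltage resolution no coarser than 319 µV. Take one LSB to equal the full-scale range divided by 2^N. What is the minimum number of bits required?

13 bits

Full-scale range = 0.9 V − (-0.9 V) = 1.8 V.
Required number of levels: 1.8/319 µV = 5642.6; smallest N with 2^N ≥ that is 13.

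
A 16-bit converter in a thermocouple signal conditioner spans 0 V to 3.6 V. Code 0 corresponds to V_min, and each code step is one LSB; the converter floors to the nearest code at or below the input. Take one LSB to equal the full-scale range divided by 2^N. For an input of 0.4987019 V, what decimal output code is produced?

9078

Span = 3.6 V. LSB = 3.6 V / 2^16 ≈ 54.93 µV.
V_in − V_min = 0.4987019 − (0) = 0.4987019 V.
Divide by LSB: 0.4987019 × 65536/3.6 = 9078.5910.
Truncating gives code 9078.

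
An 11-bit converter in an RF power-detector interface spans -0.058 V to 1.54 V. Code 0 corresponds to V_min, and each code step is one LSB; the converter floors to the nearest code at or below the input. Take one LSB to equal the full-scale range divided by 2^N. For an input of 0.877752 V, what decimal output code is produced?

1199

Range = 1.54 − (-0.058) = 1.598 V. LSB = 1.598 V / 2^11 ≈ 0.7803 mV.
(V_in − V_min) × 2^11/range = (0.877752 − (-0.058)) × 2048/1.598 = 1199.262.
Floor → code = 1199.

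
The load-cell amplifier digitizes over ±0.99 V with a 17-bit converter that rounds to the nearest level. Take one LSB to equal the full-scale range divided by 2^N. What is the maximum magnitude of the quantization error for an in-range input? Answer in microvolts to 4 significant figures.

Span: 0.99 V − (-0.99 V) = 1.98 V.
LSB = 1.98 V ÷ 2^17 = 1.98/131072 V = 15.1062 µV.
|e|_max = LSB/2 = 7.553 µV.

7.553 µV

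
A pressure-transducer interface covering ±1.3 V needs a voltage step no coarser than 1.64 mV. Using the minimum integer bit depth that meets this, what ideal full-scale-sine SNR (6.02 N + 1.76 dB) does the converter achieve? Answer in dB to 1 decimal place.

68.0 dB

Span: 1.3 V − (-1.3 V) = 2.6 V.
2.6 V / 1.64 mV = 1585. Since 2^10 = 1024 and 2^11 = 2048, N = 11.
SNR = 6.02 × 11 + 1.76 = 67.98 dB.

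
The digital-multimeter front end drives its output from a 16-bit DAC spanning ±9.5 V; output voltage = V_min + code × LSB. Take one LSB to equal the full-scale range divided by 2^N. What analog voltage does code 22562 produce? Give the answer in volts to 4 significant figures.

-2.959 V

Full-scale range = 9.5 V − (-9.5 V) = 19 V. LSB = 19 V / 2^16.
V_out = -9.5 + 22562 × (19/65536) V
      = -9.5 + 6.54111 = -2.95889 V.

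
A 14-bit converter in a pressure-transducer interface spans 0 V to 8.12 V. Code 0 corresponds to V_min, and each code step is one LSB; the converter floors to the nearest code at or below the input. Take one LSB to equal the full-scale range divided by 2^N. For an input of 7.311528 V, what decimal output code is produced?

V_FS = 8.12 V. LSB = 8.12 V / 2^14 ≈ 495.6 µV.
V_in − V_min = 7.311528 − (0) = 7.311528 V.
Divide by LSB: 7.311528 × 16384/8.12 = 14752.7186.
Truncating gives code 14752.

14752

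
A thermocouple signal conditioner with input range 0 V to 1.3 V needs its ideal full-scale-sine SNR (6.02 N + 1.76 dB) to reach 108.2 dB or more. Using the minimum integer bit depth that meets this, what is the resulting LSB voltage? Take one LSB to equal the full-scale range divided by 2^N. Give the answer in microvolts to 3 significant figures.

4.96 µV

Range is 1.3 V.
N ≥ (108.2 − 1.76)/6.02 = 17.681 → N_min = 18.
Step size = 1.3/262144 V = 4.96 µV.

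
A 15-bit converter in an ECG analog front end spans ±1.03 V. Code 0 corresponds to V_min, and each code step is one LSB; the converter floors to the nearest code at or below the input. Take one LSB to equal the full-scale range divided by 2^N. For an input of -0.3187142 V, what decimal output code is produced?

Span: 1.03 V − (-1.03 V) = 2.06 V. LSB = 2.06 V / 2^15 ≈ 62.87 µV.
V_in − V_min = -0.3187142 − (-1.03) = 0.7112858 V.
Divide by LSB: 0.7112858 × 32768/2.06 = 11314.2782.
Truncating gives code 11314.

11314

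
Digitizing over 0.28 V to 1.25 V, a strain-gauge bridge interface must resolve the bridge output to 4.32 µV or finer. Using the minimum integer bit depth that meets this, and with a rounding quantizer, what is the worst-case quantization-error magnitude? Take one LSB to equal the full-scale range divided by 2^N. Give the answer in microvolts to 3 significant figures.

Span: 1.25 V − (0.28 V) = 0.97 V.
Need 2^N ≥ 0.97 V / 4.32 µV = 224500 → N_min = 18.
Step size = 0.97/262144 V = 3.7003 µV.
Max error for round-to-nearest is LSB/2 = 1.85 µV.

1.85 µV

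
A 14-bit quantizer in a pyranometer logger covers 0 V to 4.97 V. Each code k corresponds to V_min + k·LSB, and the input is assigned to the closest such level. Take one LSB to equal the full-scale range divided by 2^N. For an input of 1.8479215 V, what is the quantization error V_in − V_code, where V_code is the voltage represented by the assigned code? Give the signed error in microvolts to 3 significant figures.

−54.6 µV

Full-scale range = 4.97 V. LSB = 4.97 V / 2^14 ≈ 303.3 µV.
(V_in − V_min)/LSB = (1.8479215 − (0)) × 16384/4.97 = 6091.8201 → nearest code k = 6092.
Reconstructed level: 0 + 6092 × 4.97/16384 V = 1.8479760742 V.
e = 1.8479215 − (1.8479760742) = −54.6 µV.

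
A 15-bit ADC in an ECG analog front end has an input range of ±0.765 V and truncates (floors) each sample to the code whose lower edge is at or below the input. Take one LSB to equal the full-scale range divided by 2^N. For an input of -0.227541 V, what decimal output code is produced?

11510

Span: 0.765 V − (-0.765 V) = 1.53 V. LSB = 1.53 V / 2^15 ≈ 46.69 µV.
code = ⌊(V_in − V_min)/LSB⌋ = ⌊(V_in − V_min) × 2^15 / range⌋
     = ⌊(-0.227541 − (-0.765)) × 32768 / 1.53⌋ = ⌊0.537459 × 32768/1.53⌋
     = ⌊11510.756⌋ = 11510.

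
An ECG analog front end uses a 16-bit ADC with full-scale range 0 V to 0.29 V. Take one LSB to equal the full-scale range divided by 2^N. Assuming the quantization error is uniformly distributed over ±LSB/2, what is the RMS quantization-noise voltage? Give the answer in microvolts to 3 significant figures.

Span = 0.29 V.
LSB = 0.29 V / 2^16 = 4.4250 µV.
σ_q = LSB/√12 = 4.4250 µV/3.4641 = 1.28 µV.

1.28 µV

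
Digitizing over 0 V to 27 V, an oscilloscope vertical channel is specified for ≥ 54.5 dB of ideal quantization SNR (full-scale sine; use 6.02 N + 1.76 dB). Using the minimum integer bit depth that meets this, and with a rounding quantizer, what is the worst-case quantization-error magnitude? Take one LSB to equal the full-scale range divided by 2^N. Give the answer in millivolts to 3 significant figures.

V_FS = 27 V.
Required N = ⌈(54.5 − 1.76)/6.02⌉ = ⌈8.761⌉ = 9.
Step size = 27/512 V = 52.734 mV.
|e|_max = LSB/2 = 26.4 mV.

26.4 mV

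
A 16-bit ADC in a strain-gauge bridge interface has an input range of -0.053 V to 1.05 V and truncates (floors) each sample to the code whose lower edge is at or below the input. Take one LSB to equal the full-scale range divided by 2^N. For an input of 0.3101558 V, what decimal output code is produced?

Full-scale range = 1.05 V − (-0.053 V) = 1.103 V. LSB = 1.103 V / 2^16 ≈ 16.83 µV.
code = ⌊(V_in − V_min)/LSB⌋ = ⌊(V_in − V_min) × 2^16 / range⌋
     = ⌊(0.3101558 − (-0.053)) × 65536 / 1.103⌋ = ⌊0.3631558 × 65536/1.103⌋
     = ⌊21577.315⌋ = 21577.

21577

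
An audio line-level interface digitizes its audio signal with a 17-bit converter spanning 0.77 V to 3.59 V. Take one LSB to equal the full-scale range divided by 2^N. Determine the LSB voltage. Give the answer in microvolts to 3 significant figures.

Range = 3.59 − (0.77) = 2.82 V.
There are 2^17 = 131072 steps.
LSB = 2.82 V ÷ 2^17 = 2.82/131072 V = 21.5 µV.

21.5 µV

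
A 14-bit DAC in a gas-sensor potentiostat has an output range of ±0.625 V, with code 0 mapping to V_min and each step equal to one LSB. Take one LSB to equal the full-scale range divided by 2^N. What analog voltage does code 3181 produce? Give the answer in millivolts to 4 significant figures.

Full-scale range = 0.625 V − (-0.625 V) = 1.25 V. LSB = 1.25 V / 2^14.
Output = V_min + (3181/16384) × range = -0.625 + 0.194153 × 1.25 V
      = -0.625 V + 0.242691 V = -0.382309 V.

-382.3 mV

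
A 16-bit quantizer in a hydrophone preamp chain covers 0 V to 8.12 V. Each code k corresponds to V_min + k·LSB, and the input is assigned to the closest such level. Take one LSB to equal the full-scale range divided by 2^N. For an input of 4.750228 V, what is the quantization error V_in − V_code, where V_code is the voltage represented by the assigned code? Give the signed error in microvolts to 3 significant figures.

Full-scale range = 8.12 V. LSB = 8.12 V / 2^16 ≈ 123.9 µV.
(V_in − V_min)/LSB = (4.750228 − (0)) × 65536/8.12 = 38338.7860 → nearest code k = 38339.
Reconstructed level: 0 + 38339 × 8.12/65536 V = 4.7502545166 V.
V_in − V_code = 4.750228 − (4.7502545166) = −26.5 µV.

−26.5 µV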